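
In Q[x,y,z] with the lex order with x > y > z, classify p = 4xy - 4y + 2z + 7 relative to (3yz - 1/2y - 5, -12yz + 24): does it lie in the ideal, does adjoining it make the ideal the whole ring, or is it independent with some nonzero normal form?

First compute the reduced Gröbner basis of I by Buchberger's algorithm.
f_1 = 3yz - 1/2y - 5, LT = yz.
f_2 = -12yz + 24, LT = yz.

S(f_1,f_2): lcm = yz. S = -1/6y + 1/3.
  leading term y: no divisor's leading term divides it; move -1/6y to the remainder.
  leading term 1: no divisor's leading term divides it; move 1/3 to the remainder.
  remainder -1/6y + 1/3 ≠ 0; add h_3 = -1/6y + 1/3 to the basis.

S(f_1,h_3): lcm = yz. S = -1/6y + 2z - 5/3.
  leading term y: subtract (1)·h_3 from -1/6y + 2z - 5/3 → 2z - 2
  leading term z: no divisor's leading term divides it; move 2z to the remainder.
  leading term 1: no divisor's leading term divides it; move -2 to the remainder.
  remainder 2z - 2 ≠ 0; add h_4 = 2z - 2 to the basis.

The other S-polynomials (S(f_2,h_3), S(f_1,h_4), S(f_2,h_4), S(h_3,h_4)) all reduce to 0 modulo the current basis, so we have a Gröbner basis.
Inter-reduce: drop elements whose leading term is divisible by another's, tail-reduce, and make monic.
Reduced Gröbner basis: {y - 2, z - 1}.
Label its elements g_1 = y - 2, g_2 = z - 1.

Reduce p = 4xy - 4y + 2z + 7 modulo G:
  leading term xy: subtract (4x)·g_1 from 4xy - 4y + 2z + 7 → 8x - 4y + 2z + 7
  leading term x: no divisor's leading term divides it; move 8x to the remainder.
  leading term y: subtract (-4)·g_1 from -4y + 2z + 7 → 2z - 1
  leading term z: subtract (2)·g_2 from 2z - 1 → 1
  leading term 1: no divisor's leading term divides it; move 1 to the remainder.
  normal form = 8x + 1.
The normal form is nonzero, so p ∉ I. Since p minus its normal form lies in I, I + (p) = I + (r) where r = 8x + 1; decide whether this ideal is the whole ring.
Run Buchberger on G together with r (pairs among the g_i already reduce to 0 since G is a Gröbner basis):
g_1 = y - 2, LT = y.
g_2 = z - 1, LT = z.
r = 8x + 1, LT = x.

The S-polynomials (S(g_1,g_2), S(g_1,r), S(g_2,r)) all reduce to 0 modulo the current basis, so we have a Gröbner basis.
Inter-reduce: drop elements whose leading term is divisible by another's, tail-reduce, and make monic.
Reduced Gröbner basis: {x + 1/8, y - 2, z - 1}.
The reduced Gröbner basis of I + (p) is {x + 1/8, y - 2, z - 1} ≠ {1}, a proper ideal, so the enlarged system stays consistent: p is independent of I, with normal form 8x + 1.

4xy - 4y + 2z + 7 is independent of I; its normal form modulo I is 8x + 1.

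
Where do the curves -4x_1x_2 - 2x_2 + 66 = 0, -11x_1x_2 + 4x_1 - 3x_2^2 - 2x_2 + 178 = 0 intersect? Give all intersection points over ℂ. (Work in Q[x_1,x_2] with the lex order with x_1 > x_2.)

Compute a lex Gröbner basis by Buchberger's algorithm.
f_1 = -4x_1x_2 - 2x_2 + 66, LT = x_1x_2.
f_2 = -11x_1x_2 + 4x_1 - 3x_2^2 - 2x_2 + 178, LT = x_1x_2.

S(f_1,f_2): lcm = x_1x_2. S = 4/11x_1 - 3/11x_2^2 + 7/22x_2 - 7/22.
  leading term x_1: no divisor's leading term divides it; move 4/11x_1 to the remainder.
  leading term x_2^2: no divisor's leading term divides it; move -3/11x_2^2 to the remainder.
  leading term x_2: no divisor's leading term divides it; move 7/22x_2 to the remainder.
  leading term 1: no divisor's leading term divides it; move -7/22 to the remainder.
  remainder 4/11x_1 - 3/11x_2^2 + 7/22x_2 - 7/22 ≠ 0; add h_3 = 4/11x_1 - 3/11x_2^2 + 7/22x_2 - 7/22 to the basis.

S(f_1,h_3): lcm = x_1x_2. S = 3/4x_2^3 - 7/8x_2^2 + 11/8x_2 - 33/2.
  leading term x_2^3: no divisor's leading term divides it; move 3/4x_2^3 to the remainder.
  leading term x_2^2: no divisor's leading term divides it; move -7/8x_2^2 to the remainder.
  leading term x_2: no divisor's leading term divides it; move 11/8x_2 to the remainder.
  leading term 1: no divisor's leading term divides it; move -33/2 to the remainder.
  remainder 3/4x_2^3 - 7/8x_2^2 + 11/8x_2 - 33/2 ≠ 0; add h_4 = 3/4x_2^3 - 7/8x_2^2 + 11/8x_2 - 33/2 to the basis.

The other S-polynomials (S(f_2,h_3), S(f_1,h_4), S(f_2,h_4), S(h_3,h_4)) all reduce to 0 modulo the current basis, so we have a Gröbner basis.
Inter-reduce: drop elements whose leading term is divisible by another's, tail-reduce, and make monic.
Reduced Gröbner basis: {x_1 - 3/4x_2^2 + 7/8x_2 - 7/8, x_2^3 - 7/6x_2^2 + 11/6x_2 - 22}.

Since the basis is lex-ordered, x_2^3 - 7/6x_2^2 + 11/6x_2 - 22 is univariate in x_2. Its roots are {3, -11/12 - sqrt(935)*I/12, -11/12 + sqrt(935)*I/12}. Back-substituting each root into the other basis elements fixes the other coordinates.
  x_2 = 3: the earlier basis element becomes x_1 - 5 = 0, giving x_1 = 5 — point (5, 3).
  x_2 = -11/12 - sqrt(935)*I/12: the earlier basis element becomes x_1 + 41/16 - 3*sqrt(935)*I/16 = 0, giving x_1 = -41/16 + 3*sqrt(935)*I/16 — point (-41/16 + 3*sqrt(935)*I/16, -11/12 - sqrt(935)*I/12).
  x_2 = -11/12 + sqrt(935)*I/12: the earlier basis element becomes x_1 + 41/16 + 3*sqrt(935)*I/16 = 0, giving x_1 = -41/16 - 3*sqrt(935)*I/16 — point (-41/16 - 3*sqrt(935)*I/16, -11/12 + sqrt(935)*I/12).

{(5, 3), (-41/16 + 3*sqrt(935)*I/16, -11/12 - sqrt(935)*I/12), (-41/16 - 3*sqrt(935)*I/16, -11/12 + sqrt(935)*I/12)}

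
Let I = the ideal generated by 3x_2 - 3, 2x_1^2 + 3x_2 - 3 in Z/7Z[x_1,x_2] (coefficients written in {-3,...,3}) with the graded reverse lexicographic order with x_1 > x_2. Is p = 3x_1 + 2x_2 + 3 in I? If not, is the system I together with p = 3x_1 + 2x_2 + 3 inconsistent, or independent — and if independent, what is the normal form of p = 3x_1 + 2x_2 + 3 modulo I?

Adjoining 3x_1 + 2x_2 + 3 makes the ideal the whole ring: the system is inconsistent.

First compute the reduced Gröbner basis of I by Buchberger's algorithm.
f_1 = 3x_2 - 3, LT = x_2.
f_2 = 2x_1^2 + 3x_2 - 3, LT = x_1^2.

The S-polynomials (S(f_1,f_2)) all reduce to 0 modulo the current basis, so we have a Gröbner basis.
Inter-reduce: drop elements whose leading term is divisible by another's, tail-reduce, and make monic.
Reduced Gröbner basis: {x_1^2, x_2 - 1}.
Label its elements g_1 = x_1^2, g_2 = x_2 - 1.

Reduce p = 3x_1 + 2x_2 + 3 modulo G:
  leading term x_1: no divisor's leading term divides it; move 3x_1 to the remainder.
  leading term x_2: subtract (2)·g_2 from 2x_2 + 3 → -2
  leading term 1: no divisor's leading term divides it; move -2 to the remainder.
  normal form = 3x_1 - 2.
The normal form is nonzero, so p ∉ I. Since p minus its normal form lies in I, I + (p) = I + (r) where r = 3x_1 - 2; decide whether this ideal is the whole ring.
Run Buchberger on G together with r (pairs among the g_i already reduce to 0 since G is a Gröbner basis):
g_1 = x_1^2, LT = x_1^2.
g_2 = x_2 - 1, LT = x_2.
r = 3x_1 - 2, LT = x_1.

S(g_1,r): lcm = x_1^2. S = 3x_1.
  reduce S modulo (g_1, g_2, r):
  remainder 2 ≠ 0; add m_4 = 2 to the basis.

The other S-polynomials (S(g_1,g_2), S(g_2,r), S(g_1,m_4), S(g_2,m_4), S(r,m_4)) all reduce to 0 modulo the current basis, so we have a Gröbner basis.
Inter-reduce: drop elements whose leading term is divisible by another's, tail-reduce, and make monic.
Reduced Gröbner basis: {1}.
The reduced Gröbner basis of I + (p) is {1}: the ideal is the whole ring, so the enlarged system has no common solution — adjoining p is inconsistent.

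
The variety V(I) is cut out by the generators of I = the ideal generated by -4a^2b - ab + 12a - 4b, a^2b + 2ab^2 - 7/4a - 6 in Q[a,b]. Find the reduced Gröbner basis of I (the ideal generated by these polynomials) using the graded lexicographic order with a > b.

G = {ab^2 - 1/8ab + 5/8a - 1/2b - 3, b^3 + 49/16ab - 5/16a + 1/8b - 15/2, a^2 + 4ab - 8/5b^2 - 103/20a - 6/5}

f_1 = -4a^2b - ab + 12a - 4b, LT = a^2b.
f_2 = a^2b + 2ab^2 - 7/4a - 6, LT = a^2b.

S(f_1,f_2): lcm = a^2b. S = -2ab^2 + 1/4ab - 5/4a + b + 6.
  reduce S modulo (f_1, f_2):
  remainder -2ab^2 + 1/4ab - 5/4a + b + 6 ≠ 0; add g_3 = -2ab^2 + 1/4ab - 5/4a + b + 6 to the basis.

S(f_1,g_3): lcm = a^2b^2. S = 1/8a^2b + 1/4ab^2 - 5/8a^2 - 5/2ab + b^2 + 3a.
  reduce S modulo (f_1, f_2, g_3):
  remainder -5/8a^2 - 5/2ab + b^2 + 103/32a + 3/4 ≠ 0; add g_4 = -5/8a^2 - 5/2ab + b^2 + 103/32a + 3/4 to the basis.

S(f_1,g_4): lcm = a^2b. S = -4ab^2 + 8/5b^3 + 27/5ab - 3a + 11/5b.
  reduce S modulo (f_1, f_2, g_3, g_4):
  remainder 8/5b^3 + 49/10ab - 1/2a + 1/5b - 12 ≠ 0; add g_5 = 8/5b^3 + 49/10ab - 1/2a + 1/5b - 12 to the basis.

The other S-polynomials (S(f_2,g_3), S(f_2,g_4), S(g_3,g_4), S(f_1,g_5), S(f_2,g_5), S(g_3,g_5), S(g_4,g_5)) all reduce to 0 modulo the current basis, so we have a Gröbner basis.
Inter-reduce: drop elements whose leading term is divisible by another's, tail-reduce, and make monic.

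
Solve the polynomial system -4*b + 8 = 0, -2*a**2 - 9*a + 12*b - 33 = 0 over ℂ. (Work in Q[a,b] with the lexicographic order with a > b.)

Compute a lex Gröbner basis by Buchberger's algorithm.
f_1 = -4*b + 8, LT = b.
f_2 = -2*a**2 - 9*a + 12*b - 33, LT = a**2.

The S-polynomials (S(f_1,f_2)) all reduce to 0 modulo the current basis, so we have a Gröbner basis.
Inter-reduce: drop elements whose leading term is divisible by another's, tail-reduce, and make monic.
Reduced Gröbner basis: {a**2 + 9/2*a + 9/2, b - 2}.

The lex basis is triangular: the last element involves only b. Solving b - 2 = 0 gives b ∈ {2}; substituting each value into the earlier elements determines the remaining variables.
  b = 2: the earlier basis element becomes a**2 + 9/2*a + 9/2 = 0, giving a = -3, -3/2 — points (-3, 2), (-3/2, 2).

{(-3, 2), (-3/2, 2)}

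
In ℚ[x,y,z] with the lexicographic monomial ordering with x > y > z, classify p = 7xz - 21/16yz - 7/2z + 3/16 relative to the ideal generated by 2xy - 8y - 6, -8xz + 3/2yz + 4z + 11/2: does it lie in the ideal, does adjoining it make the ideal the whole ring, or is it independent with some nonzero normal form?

First compute the reduced Gröbner basis of I by Buchberger's algorithm.
f_1 = 2xy - 8y - 6, LT = xy.
f_2 = -8xz + 3/2yz + 4z + 11/2, LT = xz.

S(f_1,f_2): lcm = xyz. S = 3/16y²z - 7/2yz + 11/16y - 3z.
  leading term y²z: no divisor's leading term divides it; move 3/16y²z to the remainder.
  leading term yz: no divisor's leading term divides it; move -7/2yz to the remainder.
  leading term y: no divisor's leading term divides it; move 11/16y to the remainder.
  leading term z: no divisor's leading term divides it; move -3z to the remainder.
  remainder 3/16y²z - 7/2yz + 11/16y - 3z ≠ 0; add h_3 = 3/16y²z - 7/2yz + 11/16y - 3z to the basis.

S(f_1,h_3): lcm = xy²z. S = 56/3xyz - 11/3xy + 16xz - 4y²z - 3yz.
  leading term xyz: subtract (28/3z)·f_1 from 56/3xyz - 11/3xy + 16xz - 4y²z - 3yz → -11/3xy + 16xz - 4y²z + 215/3yz + 56z
  leading term xy: subtract (-11/6)·f_1 from -11/3xy + 16xz - 4y²z + 215/3yz + 56z → 16xz - 4y²z + 215/3yz - 44/3y + 56z - 11
  leading term xz: subtract (-2)·f_2 from 16xz - 4y²z + 215/3yz - 44/3y + 56z - 11 → -4y²z + 224/3yz - 44/3y + 64z
  leading term y²z: subtract (-64/3)·h_3 from -4y²z + 224/3yz - 44/3y + 64z → 0
  remainder 0.

S(f_2,h_3): lcm = xy²z. S = 56/3xyz - 11/3xy + 16xz - 3/16y³z - ½y²z - 11/16y².
  leading term xyz: subtract (28/3z)·f_1 from 56/3xyz - 11/3xy + 16xz - 3/16y³z - ½y²z - 11/16y² → -11/3xy + 16xz - 3/16y³z - ½y²z - 11/16y² + 224/3yz + 56z
  leading term xy: subtract (-11/6)·f_1 from -11/3xy + 16xz - 3/16y³z - ½y²z - 11/16y² + 224/3yz + 56z → 16xz - 3/16y³z - ½y²z - 11/16y² + 224/3yz - 44/3y + 56z - 11
  leading term xz: subtract (-2)·f_2 from 16xz - 3/16y³z - ½y²z - 11/16y² + 224/3yz - 44/3y + 56z - 11 → -3/16y³z - ½y²z - 11/16y² + 233/3yz - 44/3y + 64z
  leading term y³z: subtract (-y)·h_3 from -3/16y³z - ½y²z - 11/16y² + 233/3yz - 44/3y + 64z → -4y²z + 224/3yz - 44/3y + 64z
  leading term y²z: subtract (-64/3)·h_3 from -4y²z + 224/3yz - 44/3y + 64z → 0
  remainder 0.

Every S-polynomial of the final basis reduces to 0, so we have a Gröbner basis.
Inter-reduce: drop elements whose leading term is divisible by another's, tail-reduce, and make monic.
Reduced Gröbner basis: {xy - 4y - 3, xz - 3/16yz - ½z - 11/16, y²z - 56/3yz + 11/3y - 16z}.
Label its elements g_1 = xy - 4y - 3, g_2 = xz - 3/16yz - ½z - 11/16, g_3 = y²z - 56/3yz + 11/3y - 16z.

Reduce p = 7xz - 21/16yz - 7/2z + 3/16 modulo G:
  leading term xz: subtract (7)·g_2 from 7xz - 21/16yz - 7/2z + 3/16 → 5
  leading term 1: no divisor's leading term divides it; move 5 to the remainder.
  normal form = 5.
The normal form is nonzero, so p ∉ I. Since p minus its normal form lies in I, I + (p) = I + (r) where r = 5; decide whether this ideal is the whole ring.
Here r = 5 is a nonzero constant, hence a unit: 1 ∈ I + (p), the Gröbner basis of I + (p) is {1}, and the enlarged system has no common solution — adjoining p is inconsistent.

Adjoining 7xz - 21/16yz - 7/2z + 3/16 makes the ideal the whole ring: the system is inconsistent.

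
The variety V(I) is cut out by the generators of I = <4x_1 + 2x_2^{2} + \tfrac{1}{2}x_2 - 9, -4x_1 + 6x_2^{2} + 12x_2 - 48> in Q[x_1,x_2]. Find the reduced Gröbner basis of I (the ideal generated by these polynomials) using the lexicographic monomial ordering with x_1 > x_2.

The reduced Gröbner basis is the canonical form of the ideal for this ordering.

f_1 = 4x_1 + 2x_2^{2} + \tfrac{1}{2}x_2 - 9, LT = x_1.
f_2 = -4x_1 + 6x_2^{2} + 12x_2 - 48, LT = x_1.

S(f_1,f_2): lcm = x_1. S = 2x_2^{2} + \tfrac{25}{8}x_2 - \tfrac{57}{4}.
  reduce S modulo (f_1, f_2):
  remainder 2x_2^{2} + \tfrac{25}{8}x_2 - \tfrac{57}{4} ≠ 0; add g_3 = 2x_2^{2} + \tfrac{25}{8}x_2 - \tfrac{57}{4} to the basis.

The other S-polynomials (S(f_1,g_3), S(f_2,g_3)) all reduce to 0 modulo the current basis, so we have a Gröbner basis.
Inter-reduce: drop elements whose leading term is divisible by another's, tail-reduce, and make monic.

G = {x_1 - \tfrac{21}{32}x_2 + \tfrac{21}{16}, x_2^{2} + \tfrac{25}{16}x_2 - \tfrac{57}{8}}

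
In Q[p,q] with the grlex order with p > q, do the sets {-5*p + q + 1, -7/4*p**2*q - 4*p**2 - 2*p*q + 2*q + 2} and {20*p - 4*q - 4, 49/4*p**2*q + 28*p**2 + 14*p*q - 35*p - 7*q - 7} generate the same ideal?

Yes, the ideals are equal.

Equality of ideals is decidable: compute both reduced Gröbner bases (unique for the ordering) and check whether they agree.
Buchberger on the first generating set:
f_1 = -5*p + q + 1, LT = p.
f_2 = -7/4*p**2*q - 4*p**2 - 2*p*q + 2*q + 2, LT = p**2*q.

S(f_1,f_2): lcm = p**2*q. S = -1/5*p*q**2 - 16/7*p**2 - 47/35*p*q + 8/7*q + 8/7.
  leading term p*q**2: subtract (1/25*q**2)·f_1 from -1/5*p*q**2 - 16/7*p**2 - 47/35*p*q + 8/7*q + 8/7 → -1/25*q**3 - 16/7*p**2 - 47/35*p*q - 1/25*q**2 + 8/7*q + 8/7
  leading term q**3: no divisor's leading term divides it; move -1/25*q**3 to the remainder.
  leading term p**2: subtract (16/35*p)·f_1 from -16/7*p**2 - 47/35*p*q - 1/25*q**2 + 8/7*q + 8/7 → -9/5*p*q - 1/25*q**2 - 16/35*p + 8/7*q + 8/7
  leading term p*q: subtract (9/25*q)·f_1 from -9/5*p*q - 1/25*q**2 - 16/35*p + 8/7*q + 8/7 → -2/5*q**2 - 16/35*p + 137/175*q + 8/7
  leading term q**2: no divisor's leading term divides it; move -2/5*q**2 to the remainder.
  leading term p: subtract (16/175)·f_1 from -16/35*p + 137/175*q + 8/7 → 121/175*q + 184/175
  leading term q: no divisor's leading term divides it; move 121/175*q to the remainder.
  leading term 1: no divisor's leading term divides it; move 184/175 to the remainder.
  remainder -1/25*q**3 - 2/5*q**2 + 121/175*q + 184/175 ≠ 0; add g_3 = -1/25*q**3 - 2/5*q**2 + 121/175*q + 184/175 to the basis.

The other S-polynomials (S(f_1,g_3), S(f_2,g_3)) all reduce to 0 modulo the current basis, so we have a Gröbner basis.
Inter-reduce: drop elements whose leading term is divisible by another's, tail-reduce, and make monic.
Reduced Gröbner basis: {q**3 + 10*q**2 - 121/7*q - 184/7, p - 1/5*q - 1/5}.

Buchberger on the second generating set:
h_1 = 20*p - 4*q - 4, LT = p.
h_2 = 49/4*p**2*q + 28*p**2 + 14*p*q - 35*p - 7*q - 7, LT = p**2*q.

S(h_1,h_2): lcm = p**2*q. S = -1/5*p*q**2 - 16/7*p**2 - 47/35*p*q + 20/7*p + 4/7*q + 4/7.
  leading term p*q**2: subtract (-1/100*q**2)·h_1 from -1/5*p*q**2 - 16/7*p**2 - 47/35*p*q + 20/7*p + 4/7*q + 4/7 → -1/25*q**3 - 16/7*p**2 - 47/35*p*q - 1/25*q**2 + 20/7*p + 4/7*q + 4/7
  leading term q**3: no divisor's leading term divides it; move -1/25*q**3 to the remainder.
  leading term p**2: subtract (-4/35*p)·h_1 from -16/7*p**2 - 47/35*p*q - 1/25*q**2 + 20/7*p + 4/7*q + 4/7 → -9/5*p*q - 1/25*q**2 + 12/5*p + 4/7*q + 4/7
  leading term p*q: subtract (-9/100*q)·h_1 from -9/5*p*q - 1/25*q**2 + 12/5*p + 4/7*q + 4/7 → -2/5*q**2 + 12/5*p + 37/175*q + 4/7
  leading term q**2: no divisor's leading term divides it; move -2/5*q**2 to the remainder.
  leading term p: subtract (3/25)·h_1 from 12/5*p + 37/175*q + 4/7 → 121/175*q + 184/175
  leading term q: no divisor's leading term divides it; move 121/175*q to the remainder.
  leading term 1: no divisor's leading term divides it; move 184/175 to the remainder.
  remainder -1/25*q**3 - 2/5*q**2 + 121/175*q + 184/175 ≠ 0; add k_3 = -1/25*q**3 - 2/5*q**2 + 121/175*q + 184/175 to the basis.

The other S-polynomials (S(h_1,k_3), S(h_2,k_3)) all reduce to 0 modulo the current basis, so we have a Gröbner basis.
Inter-reduce: drop elements whose leading term is divisible by another's, tail-reduce, and make monic.
Reduced Gröbner basis: {q**3 + 10*q**2 - 121/7*q - 184/7, p - 1/5*q - 1/5}.

Same reduced basis, so the two generating sets span the same ideal.
The same test decides containment: I ⊆ J iff every generator of I reduces to 0 modulo a Gröbner basis of J.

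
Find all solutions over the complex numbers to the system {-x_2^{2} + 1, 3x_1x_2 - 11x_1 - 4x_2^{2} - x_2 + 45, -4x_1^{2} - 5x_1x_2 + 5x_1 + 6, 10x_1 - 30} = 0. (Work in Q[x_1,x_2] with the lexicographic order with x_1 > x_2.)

Compute a lex Gröbner basis by Buchberger's algorithm.
f_1 = -x_2^{2} + 1, LT = x_2^{2}.
f_2 = 3x_1x_2 - 11x_1 - 4x_2^{2} - x_2 + 45, LT = x_1x_2.
f_3 = -4x_1^{2} - 5x_1x_2 + 5x_1 + 6, LT = x_1^{2}.
f_4 = 10x_1 - 30, LT = x_1.

S(f_1,f_2): lcm = x_1x_2^{2}. S = \tfrac{11}{3}x_1x_2 - x_1 + \tfrac{4}{3}x_2^{3} + \tfrac{1}{3}x_2^{2} - 15x_2.
  leading term x_1x_2: subtract (\tfrac{11}{9})·f_2 from \tfrac{11}{3}x_1x_2 - x_1 + \tfrac{4}{3}x_2^{3} + \tfrac{1}{3}x_2^{2} - 15x_2 → \tfrac{112}{9}x_1 + \tfrac{4}{3}x_2^{3} + \tfrac{47}{9}x_2^{2} - \tfrac{124}{9}x_2 - 55
  leading term x_1: subtract (\tfrac{56}{45})·f_4 from \tfrac{112}{9}x_1 + \tfrac{4}{3}x_2^{3} + \tfrac{47}{9}x_2^{2} - \tfrac{124}{9}x_2 - 55 → \tfrac{4}{3}x_2^{3} + \tfrac{47}{9}x_2^{2} - \tfrac{124}{9}x_2 - \tfrac{53}{3}
  leading term x_2^{3}: subtract (-\tfrac{4}{3}x_2)·f_1 from \tfrac{4}{3}x_2^{3} + \tfrac{47}{9}x_2^{2} - \tfrac{124}{9}x_2 - \tfrac{53}{3} → \tfrac{47}{9}x_2^{2} - \tfrac{112}{9}x_2 - \tfrac{53}{3}
  leading term x_2^{2}: subtract (-\tfrac{47}{9})·f_1 from \tfrac{47}{9}x_2^{2} - \tfrac{112}{9}x_2 - \tfrac{53}{3} → -\tfrac{112}{9}x_2 - \tfrac{112}{9}
  leading term x_2: no divisor's leading term divides it; move -\tfrac{112}{9}x_2 to the remainder.
  leading term 1: no divisor's leading term divides it; move -\tfrac{112}{9} to the remainder.
  remainder -\tfrac{112}{9}x_2 - \tfrac{112}{9} ≠ 0; add h_5 = -\tfrac{112}{9}x_2 - \tfrac{112}{9} to the basis.

The other S-polynomials (S(f_1,f_3), S(f_1,f_4), S(f_2,f_3), S(f_2,f_4), S(f_3,f_4), S(f_1,h_5), S(f_2,h_5), S(f_3,h_5), S(f_4,h_5)) all reduce to 0 modulo the current basis, so we have a Gröbner basis.
Inter-reduce: drop elements whose leading term is divisible by another's, tail-reduce, and make monic.
Reduced Gröbner basis: {x_1 - 3, x_2 + 1}.

The lex basis is triangular: the last element involves only x_2. Solving x_2 + 1 = 0 gives x_2 ∈ {-1}; substituting each value into the earlier elements determines the remaining variables.
  x_2 = -1: the earlier basis element becomes x_1 - 3 = 0, giving x_1 = 3 — point (3, -1).

{(3, -1)}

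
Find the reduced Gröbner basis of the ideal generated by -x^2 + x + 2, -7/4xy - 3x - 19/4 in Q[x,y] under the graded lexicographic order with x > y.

G = {y^2 + 29/14y - 43/14, x + 14/19y + 5/19}

f_1 = -x^2 + x + 2, LT = x^2.
f_2 = -7/4xy - 3x - 19/4, LT = xy.

S(f_1,f_2): lcm = x^2y. S = -12/7x^2 - xy - 19/7x - 2y.
  leading term x^2: subtract (12/7)·f_1 from -12/7x^2 - xy - 19/7x - 2y → -xy - 31/7x - 2y - 24/7
  leading term xy: subtract (4/7)·f_2 from -xy - 31/7x - 2y - 24/7 → -19/7x - 2y - 5/7
  leading term x: no divisor's leading term divides it; move -19/7x to the remainder.
  leading term y: no divisor's leading term divides it; move -2y to the remainder.
  leading term 1: no divisor's leading term divides it; move -5/7 to the remainder.
  remainder -19/7x - 2y - 5/7 ≠ 0; add g_3 = -19/7x - 2y - 5/7 to the basis.

S(f_2,g_3): lcm = xy. S = -14/19y^2 + 12/7x - 5/19y + 19/7.
  leading term y^2: no divisor's leading term divides it; move -14/19y^2 to the remainder.
  leading term x: subtract (-12/19)·g_3 from 12/7x - 5/19y + 19/7 → -29/19y + 43/19
  leading term y: no divisor's leading term divides it; move -29/19y to the remainder.
  leading term 1: no divisor's leading term divides it; move 43/19 to the remainder.
  remainder -14/19y^2 - 29/19y + 43/19 ≠ 0; add g_4 = -14/19y^2 - 29/19y + 43/19 to the basis.

The other S-polynomials (S(f_1,g_3), S(f_1,g_4), S(f_2,g_4), S(g_3,g_4)) all reduce to 0 modulo the current basis, so we have a Gröbner basis.
Inter-reduce: drop elements whose leading term is divisible by another's, tail-reduce, and make monic.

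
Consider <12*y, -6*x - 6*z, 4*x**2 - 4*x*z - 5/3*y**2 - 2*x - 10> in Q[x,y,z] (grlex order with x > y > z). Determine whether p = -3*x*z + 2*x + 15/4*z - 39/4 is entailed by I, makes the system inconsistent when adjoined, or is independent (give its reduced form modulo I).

First compute the reduced Gröbner basis of I by Buchberger's algorithm.
f_1 = 12*y, LT = y.
f_2 = -6*x - 6*z, LT = x.
f_3 = 4*x**2 - 4*x*z - 5/3*y**2 - 2*x - 10, LT = x**2.

S(f_2,f_3): lcm = x**2. S = 2*x*z + 5/12*y**2 + 1/2*x + 5/2.
  leading term x*z: subtract (-1/3*z)·f_2 from 2*x*z + 5/12*y**2 + 1/2*x + 5/2 → 5/12*y**2 - 2*z**2 + 1/2*x + 5/2
  leading term y**2: subtract (5/144*y)·f_1 from 5/12*y**2 - 2*z**2 + 1/2*x + 5/2 → -2*z**2 + 1/2*x + 5/2
  leading term z**2: no divisor's leading term divides it; move -2*z**2 to the remainder.
  leading term x: subtract (-1/12)·f_2 from 1/2*x + 5/2 → -1/2*z + 5/2
  leading term z: no divisor's leading term divides it; move -1/2*z to the remainder.
  leading term 1: no divisor's leading term divides it; move 5/2 to the remainder.
  remainder -2*z**2 - 1/2*z + 5/2 ≠ 0; add h_4 = -2*z**2 - 1/2*z + 5/2 to the basis.

The other S-polynomials (S(f_1,f_2), S(f_1,f_3), S(f_1,h_4), S(f_2,h_4), S(f_3,h_4)) all reduce to 0 modulo the current basis, so we have a Gröbner basis.
Inter-reduce: drop elements whose leading term is divisible by another's, tail-reduce, and make monic.
Reduced Gröbner basis: {z**2 + 1/4*z - 5/4, x + z, y}.
Label its elements g_1 = z**2 + 1/4*z - 5/4, g_2 = x + z, g_3 = y.

Reduce p = -3*x*z + 2*x + 15/4*z - 39/4 modulo G:
  leading term x*z: subtract (-3*z)·g_2 from -3*x*z + 2*x + 15/4*z - 39/4 → 3*z**2 + 2*x + 15/4*z - 39/4
  leading term z**2: subtract (3)·g_1 from 3*z**2 + 2*x + 15/4*z - 39/4 → 2*x + 3*z - 6
  leading term x: subtract (2)·g_2 from 2*x + 3*z - 6 → z - 6
  leading term z: no divisor's leading term divides it; move z to the remainder.
  leading term 1: no divisor's leading term divides it; move -6 to the remainder.
  normal form = z - 6.
The normal form is nonzero, so p ∉ I. Since p minus its normal form lies in I, I + (p) = I + (r) where r = z - 6; decide whether this ideal is the whole ring.
Run Buchberger on G together with r (pairs among the g_i already reduce to 0 since G is a Gröbner basis):
g_1 = z**2 + 1/4*z - 5/4, LT = z**2.
g_2 = x + z, LT = x.
g_3 = y, LT = y.
r = z - 6, LT = z.

S(g_1,r): lcm = z**2. S = 25/4*z - 5/4.
  leading term z: subtract (25/4)·r from 25/4*z - 5/4 → 145/4
  leading term 1: no divisor's leading term divides it; move 145/4 to the remainder.
  remainder 145/4 ≠ 0; add m_5 = 145/4 to the basis.

The other S-polynomials (S(g_1,g_2), S(g_1,g_3), S(g_2,g_3), S(g_2,r), S(g_3,r), S(g_1,m_5), S(g_2,m_5), S(g_3,m_5), S(r,m_5)) all reduce to 0 modulo the current basis, so we have a Gröbner basis.
Inter-reduce: drop elements whose leading term is divisible by another's, tail-reduce, and make monic.
Reduced Gröbner basis: {1}.
The reduced Gröbner basis of I + (p) is {1}: the ideal is the whole ring, so the enlarged system has no common solution — adjoining p is inconsistent.

Adjoining -3*x*z + 2*x + 15/4*z - 39/4 makes the ideal the whole ring: the system is inconsistent.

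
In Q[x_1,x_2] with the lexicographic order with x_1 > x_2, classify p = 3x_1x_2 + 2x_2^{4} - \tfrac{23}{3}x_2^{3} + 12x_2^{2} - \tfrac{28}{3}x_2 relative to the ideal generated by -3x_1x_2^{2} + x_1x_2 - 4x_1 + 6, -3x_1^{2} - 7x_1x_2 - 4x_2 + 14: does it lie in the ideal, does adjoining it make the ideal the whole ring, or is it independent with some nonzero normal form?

3x_1x_2 + 2x_2^{4} - \tfrac{23}{3}x_2^{3} + 12x_2^{2} - \tfrac{28}{3}x_2 lies in I (it reduces to 0).

First compute the reduced Gröbner basis of I by Buchberger's algorithm.
f_1 = -3x_1x_2^{2} + x_1x_2 - 4x_1 + 6, LT = x_1x_2^{2}.
f_2 = -3x_1^{2} - 7x_1x_2 - 4x_2 + 14, LT = x_1^{2}.

S(f_1,f_2): lcm = x_1^{2}x_2^{2}. S = -\tfrac{1}{3}x_1^{2}x_2 + \tfrac{4}{3}x_1^{2} - \tfrac{7}{3}x_1x_2^{3} - 2x_1 - \tfrac{4}{3}x_2^{3} + \tfrac{14}{3}x_2^{2}.
  leading term x_1^{2}x_2: subtract (\tfrac{1}{9}x_2)·f_2 from -\tfrac{1}{3}x_1^{2}x_2 + \tfrac{4}{3}x_1^{2} - \tfrac{7}{3}x_1x_2^{3} - 2x_1 - \tfrac{4}{3}x_2^{3} + \tfrac{14}{3}x_2^{2} → \tfrac{4}{3}x_1^{2} - \tfrac{7}{3}x_1x_2^{3} + \tfrac{7}{9}x_1x_2^{2} - 2x_1 - \tfrac{4}{3}x_2^{3} + \tfrac{46}{9}x_2^{2} - \tfrac{14}{9}x_2
  leading term x_1^{2}: subtract (-\tfrac{4}{9})·f_2 from \tfrac{4}{3}x_1^{2} - \tfrac{7}{3}x_1x_2^{3} + \tfrac{7}{9}x_1x_2^{2} - 2x_1 - \tfrac{4}{3}x_2^{3} + \tfrac{46}{9}x_2^{2} - \tfrac{14}{9}x_2 → -\tfrac{7}{3}x_1x_2^{3} + \tfrac{7}{9}x_1x_2^{2} - \tfrac{28}{9}x_1x_2 - 2x_1 - \tfrac{4}{3}x_2^{3} + \tfrac{46}{9}x_2^{2} - \tfrac{10}{3}x_2 + \tfrac{56}{9}
  leading term x_1x_2^{3}: subtract (\tfrac{7}{9}x_2)·f_1 from -\tfrac{7}{3}x_1x_2^{3} + \tfrac{7}{9}x_1x_2^{2} - \tfrac{28}{9}x_1x_2 - 2x_1 - \tfrac{4}{3}x_2^{3} + \tfrac{46}{9}x_2^{2} - \tfrac{10}{3}x_2 + \tfrac{56}{9} → -2x_1 - \tfrac{4}{3}x_2^{3} + \tfrac{46}{9}x_2^{2} - 8x_2 + \tfrac{56}{9}
  leading term x_1: no divisor's leading term divides it; move -2x_1 to the remainder.
  leading term x_2^{3}: no divisor's leading term divides it; move -\tfrac{4}{3}x_2^{3} to the remainder.
  leading term x_2^{2}: no divisor's leading term divides it; move \tfrac{46}{9}x_2^{2} to the remainder.
  leading term x_2: no divisor's leading term divides it; move -8x_2 to the remainder.
  leading term 1: no divisor's leading term divides it; move \tfrac{56}{9} to the remainder.
  remainder -2x_1 - \tfrac{4}{3}x_2^{3} + \tfrac{46}{9}x_2^{2} - 8x_2 + \tfrac{56}{9} ≠ 0; add h_3 = -2x_1 - \tfrac{4}{3}x_2^{3} + \tfrac{46}{9}x_2^{2} - 8x_2 + \tfrac{56}{9} to the basis.

S(f_1,h_3): lcm = x_1x_2^{2}. S = -\tfrac{1}{3}x_1x_2 + \tfrac{4}{3}x_1 - \tfrac{2}{3}x_2^{5} + \tfrac{23}{9}x_2^{4} - 4x_2^{3} + \tfrac{28}{9}x_2^{2} - 2.
  leading term x_1x_2: subtract (\tfrac{1}{6}x_2)·h_3 from -\tfrac{1}{3}x_1x_2 + \tfrac{4}{3}x_1 - \tfrac{2}{3}x_2^{5} + \tfrac{23}{9}x_2^{4} - 4x_2^{3} + \tfrac{28}{9}x_2^{2} - 2 → \tfrac{4}{3}x_1 - \tfrac{2}{3}x_2^{5} + \tfrac{25}{9}x_2^{4} - \tfrac{131}{27}x_2^{3} + \tfrac{40}{9}x_2^{2} - \tfrac{28}{27}x_2 - 2
  leading term x_1: subtract (-\tfrac{2}{3})·h_3 from \tfrac{4}{3}x_1 - \tfrac{2}{3}x_2^{5} + \tfrac{25}{9}x_2^{4} - \tfrac{131}{27}x_2^{3} + \tfrac{40}{9}x_2^{2} - \tfrac{28}{27}x_2 - 2 → -\tfrac{2}{3}x_2^{5} + \tfrac{25}{9}x_2^{4} - \tfrac{155}{27}x_2^{3} + \tfrac{212}{27}x_2^{2} - \tfrac{172}{27}x_2 + \tfrac{58}{27}
  leading term x_2^{5}: no divisor's leading term divides it; move -\tfrac{2}{3}x_2^{5} to the remainder.
  leading term x_2^{4}: no divisor's leading term divides it; move \tfrac{25}{9}x_2^{4} to the remainder.
  leading term x_2^{3}: no divisor's leading term divides it; move -\tfrac{155}{27}x_2^{3} to the remainder.
  leading term x_2^{2}: no divisor's leading term divides it; move \tfrac{212}{27}x_2^{2} to the remainder.
  leading term x_2: no divisor's leading term divides it; move -\tfrac{172}{27}x_2 to the remainder.
  leading term 1: no divisor's leading term divides it; move \tfrac{58}{27} to the remainder.
  remainder -\tfrac{2}{3}x_2^{5} + \tfrac{25}{9}x_2^{4} - \tfrac{155}{27}x_2^{3} + \tfrac{212}{27}x_2^{2} - \tfrac{172}{27}x_2 + \tfrac{58}{27} ≠ 0; add h_4 = -\tfrac{2}{3}x_2^{5} + \tfrac{25}{9}x_2^{4} - \tfrac{155}{27}x_2^{3} + \tfrac{212}{27}x_2^{2} - \tfrac{172}{27}x_2 + \tfrac{58}{27} to the basis.

The other S-polynomials (S(f_2,h_3), S(f_1,h_4), S(f_2,h_4), S(h_3,h_4)) all reduce to 0 modulo the current basis, so we have a Gröbner basis.
Inter-reduce: drop elements whose leading term is divisible by another's, tail-reduce, and make monic.
Reduced Gröbner basis: {x_1 + \tfrac{2}{3}x_2^{3} - \tfrac{23}{9}x_2^{2} + 4x_2 - \tfrac{28}{9}, x_2^{5} - \tfrac{25}{6}x_2^{4} + \tfrac{155}{18}x_2^{3} - \tfrac{106}{9}x_2^{2} + \tfrac{86}{9}x_2 - \tfrac{29}{9}}.
Label its elements g_1 = x_1 + \tfrac{2}{3}x_2^{3} - \tfrac{23}{9}x_2^{2} + 4x_2 - \tfrac{28}{9}, g_2 = x_2^{5} - \tfrac{25}{6}x_2^{4} + \tfrac{155}{18}x_2^{3} - \tfrac{106}{9}x_2^{2} + \tfrac{86}{9}x_2 - \tfrac{29}{9}.

Reduce p = 3x_1x_2 + 2x_2^{4} - \tfrac{23}{3}x_2^{3} + 12x_2^{2} - \tfrac{28}{3}x_2 modulo G:
  leading term x_1x_2: subtract (3x_2)·g_1 from 3x_1x_2 + 2x_2^{4} - \tfrac{23}{3}x_2^{3} + 12x_2^{2} - \tfrac{28}{3}x_2 → 0
  normal form = 0.
Since the normal form is 0, p ∈ I.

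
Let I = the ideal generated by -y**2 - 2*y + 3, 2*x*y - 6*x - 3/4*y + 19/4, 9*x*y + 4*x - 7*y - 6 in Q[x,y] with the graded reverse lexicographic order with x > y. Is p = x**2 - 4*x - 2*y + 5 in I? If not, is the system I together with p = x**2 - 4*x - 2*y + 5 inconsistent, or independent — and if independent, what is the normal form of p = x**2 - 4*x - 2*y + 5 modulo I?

First compute the reduced Gröbner basis of I by Buchberger's algorithm.
f_1 = -y**2 - 2*y + 3, LT = y**2.
f_2 = 2*x*y - 6*x - 3/4*y + 19/4, LT = x*y.
f_3 = 9*x*y + 4*x - 7*y - 6, LT = x*y.

S(f_1,f_2): lcm = x*y**2. S = 5*x*y + 3/8*y**2 - 3*x - 19/8*y.
  leading term x*y: subtract (5/2)·f_2 from 5*x*y + 3/8*y**2 - 3*x - 19/8*y → 3/8*y**2 + 12*x - 1/2*y - 95/8
  leading term y**2: subtract (-3/8)·f_1 from 3/8*y**2 + 12*x - 1/2*y - 95/8 → 12*x - 5/4*y - 43/4
  leading term x: no divisor's leading term divides it; move 12*x to the remainder.
  leading term y: no divisor's leading term divides it; move -5/4*y to the remainder.
  leading term 1: no divisor's leading term divides it; move -43/4 to the remainder.
  remainder 12*x - 5/4*y - 43/4 ≠ 0; add h_4 = 12*x - 5/4*y - 43/4 to the basis.

S(f_1,f_3): lcm = x*y**2. S = 14/9*x*y + 7/9*y**2 - 3*x + 2/3*y.
  leading term x*y: subtract (7/9)·f_2 from 14/9*x*y + 7/9*y**2 - 3*x + 2/3*y → 7/9*y**2 + 5/3*x + 5/4*y - 133/36
  leading term y**2: subtract (-7/9)·f_1 from 7/9*y**2 + 5/3*x + 5/4*y - 133/36 → 5/3*x - 11/36*y - 49/36
  leading term x: subtract (5/36)·h_4 from 5/3*x - 11/36*y - 49/36 → -19/144*y + 19/144
  leading term y: no divisor's leading term divides it; move -19/144*y to the remainder.
  leading term 1: no divisor's leading term divides it; move 19/144 to the remainder.
  remainder -19/144*y + 19/144 ≠ 0; add h_5 = -19/144*y + 19/144 to the basis.

S(f_2,f_3): lcm = x*y. S = -31/9*x + 29/72*y + 73/24.
  leading term x: subtract (-31/108)·h_4 from -31/9*x + 29/72*y + 73/24 → 19/432*y - 19/432
  leading term y: subtract (-1/3)·h_5 from 19/432*y - 19/432 → 0
  remainder 0.

S(f_1,h_4): leading monomials are coprime, so the S-polynomial reduces to 0 (Buchberger's first criterion).
S(f_2,h_4): lcm = x*y. S = 5/48*y**2 - 3*x + 25/48*y + 19/8.
  leading term y**2: subtract (-5/48)·f_1 from 5/48*y**2 - 3*x + 25/48*y + 19/8 → -3*x + 5/16*y + 43/16
  leading term x: subtract (-1/4)·h_4 from -3*x + 5/16*y + 43/16 → 0
  remainder 0.

S(f_3,h_4): lcm = x*y. S = 5/48*y**2 + 4/9*x + 17/144*y - 2/3.
  leading term y**2: subtract (-5/48)·f_1 from 5/48*y**2 + 4/9*x + 17/144*y - 2/3 → 4/9*x - 13/144*y - 17/48
  leading term x: subtract (1/27)·h_4 from 4/9*x - 13/144*y - 17/48 → -19/432*y + 19/432
  leading term y: subtract (1/3)·h_5 from -19/432*y + 19/432 → 0
  remainder 0.

S(f_1,h_5): lcm = y**2. S = 3*y - 3.
  leading term y: subtract (-432/19)·h_5 from 3*y - 3 → 0
  remainder 0.

S(f_2,h_5): lcm = x*y. S = -2*x - 3/8*y + 19/8.
  leading term x: subtract (-1/6)·h_4 from -2*x - 3/8*y + 19/8 → -7/12*y + 7/12
  leading term y: subtract (84/19)·h_5 from -7/12*y + 7/12 → 0
  remainder 0.

S(f_3,h_5): lcm = x*y. S = 13/9*x - 7/9*y - 2/3.
  leading term x: subtract (13/108)·h_4 from 13/9*x - 7/9*y - 2/3 → -271/432*y + 271/432
  leading term y: subtract (271/57)·h_5 from -271/432*y + 271/432 → 0
  remainder 0.

S(h_4,h_5): leading monomials are coprime, so the S-polynomial reduces to 0 (Buchberger's first criterion).
Every S-polynomial of the final basis reduces to 0, so we have a Gröbner basis.
Inter-reduce: drop elements whose leading term is divisible by another's, tail-reduce, and make monic.
Reduced Gröbner basis: {x - 1, y - 1}.
Label its elements g_1 = x - 1, g_2 = y - 1.

Reduce p = x**2 - 4*x - 2*y + 5 modulo G:
  leading term x**2: subtract (x)·g_1 from x**2 - 4*x - 2*y + 5 → -3*x - 2*y + 5
  leading term x: subtract (-3)·g_1 from -3*x - 2*y + 5 → -2*y + 2
  leading term y: subtract (-2)·g_2 from -2*y + 2 → 0
  normal form = 0.
Since the normal form is 0, p ∈ I.

x**2 - 4*x - 2*y + 5 lies in I (it reduces to 0).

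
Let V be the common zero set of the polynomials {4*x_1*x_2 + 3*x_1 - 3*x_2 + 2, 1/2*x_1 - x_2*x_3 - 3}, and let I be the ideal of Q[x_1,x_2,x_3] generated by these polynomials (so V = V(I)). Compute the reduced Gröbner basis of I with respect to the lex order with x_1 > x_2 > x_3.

f_1 = 4*x_1*x_2 + 3*x_1 - 3*x_2 + 2, LT = x_1*x_2.
f_2 = 1/2*x_1 - x_2*x_3 - 3, LT = x_1.

S(f_1,f_2): lcm = x_1*x_2. S = 3/4*x_1 + 2*x_2**2*x_3 + 21/4*x_2 + 1/2.
  reduce S modulo (f_1, f_2):
  remainder 2*x_2**2*x_3 + 3/2*x_2*x_3 + 21/4*x_2 + 5 ≠ 0; add g_3 = 2*x_2**2*x_3 + 3/2*x_2*x_3 + 21/4*x_2 + 5 to the basis.

The other S-polynomials (S(f_1,g_3), S(f_2,g_3)) all reduce to 0 modulo the current basis, so we have a Gröbner basis.
Inter-reduce: drop elements whose leading term is divisible by another's, tail-reduce, and make monic.

G = {x_1 - 2*x_2*x_3 - 6, x_2**2*x_3 + 3/4*x_2*x_3 + 21/8*x_2 + 5/2}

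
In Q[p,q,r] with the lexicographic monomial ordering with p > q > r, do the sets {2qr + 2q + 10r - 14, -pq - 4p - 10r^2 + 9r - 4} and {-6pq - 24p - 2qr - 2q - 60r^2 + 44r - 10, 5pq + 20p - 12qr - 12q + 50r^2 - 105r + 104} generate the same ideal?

Equality of ideals is decidable: compute both reduced Gröbner bases (unique for the ordering) and check whether they agree.
Buchberger on the first generating set:
f_1 = 2qr + 2q + 10r - 14, LT = qr.
f_2 = -pq - 4p - 10r^2 + 9r - 4, LT = pq.

S(f_1,f_2): lcm = pqr. S = pq + pr - 7p - 10r^3 + 9r^2 - 4r.
  leading term pq: subtract (-1)·f_2 from pq + pr - 7p - 10r^3 + 9r^2 - 4r → pr - 11p - 10r^3 - r^2 + 5r - 4
  leading term pr: no divisor's leading term divides it; move pr to the remainder.
  leading term p: no divisor's leading term divides it; move -11p to the remainder.
  leading term r^3: no divisor's leading term divides it; move -10r^3 to the remainder.
  leading term r^2: no divisor's leading term divides it; move -r^2 to the remainder.
  leading term r: no divisor's leading term divides it; move 5r to the remainder.
  leading term 1: no divisor's leading term divides it; move -4 to the remainder.
  remainder pr - 11p - 10r^3 - r^2 + 5r - 4 ≠ 0; add g_3 = pr - 11p - 10r^3 - r^2 + 5r - 4 to the basis.

The other S-polynomials (S(f_1,g_3), S(f_2,g_3)) all reduce to 0 modulo the current basis, so we have a Gröbner basis.
Inter-reduce: drop elements whose leading term is divisible by another's, tail-reduce, and make monic.
Reduced Gröbner basis: {pq + 4p + 10r^2 - 9r + 4, pr - 11p - 10r^3 - r^2 + 5r - 4, qr + q + 5r - 7}.

Buchberger on the second generating set:
h_1 = -6pq - 24p - 2qr - 2q - 60r^2 + 44r - 10, LT = pq.
h_2 = 5pq + 20p - 12qr - 12q + 50r^2 - 105r + 104, LT = pq.

S(h_1,h_2): lcm = pq. S = 41/15qr + 41/15q + 41/3r - 287/15.
  leading term qr: no divisor's leading term divides it; move 41/15qr to the remainder.
  leading term q: no divisor's leading term divides it; move 41/15q to the remainder.
  leading term r: no divisor's leading term divides it; move 41/3r to the remainder.
  leading term 1: no divisor's leading term divides it; move -287/15 to the remainder.
  remainder 41/15qr + 41/15q + 41/3r - 287/15 ≠ 0; add k_3 = 41/15qr + 41/15q + 41/3r - 287/15 to the basis.

S(h_1,k_3): lcm = pqr. S = -pq - pr + 7p + 1/3qr^2 + 1/3qr + 10r^3 - 22/3r^2 + 5/3r.
  leading term pq: subtract (1/6)·h_1 from -pq - pr + 7p + 1/3qr^2 + 1/3qr + 10r^3 - 22/3r^2 + 5/3r → -pr + 11p + 1/3qr^2 + 2/3qr + 1/3q + 10r^3 + 8/3r^2 - 17/3r + 5/3
  leading term pr: no divisor's leading term divides it; move -pr to the remainder.
  leading term p: no divisor's leading term divides it; move 11p to the remainder.
  leading term qr^2: subtract (5/41r)·k_3 from 1/3qr^2 + 2/3qr + 1/3q + 10r^3 + 8/3r^2 - 17/3r + 5/3 → 1/3qr + 1/3q + 10r^3 + r^2 - 10/3r + 5/3
  leading term qr: subtract (5/41)·k_3 from 1/3qr + 1/3q + 10r^3 + r^2 - 10/3r + 5/3 → 10r^3 + r^2 - 5r + 4
  leading term r^3: no divisor's leading term divides it; move 10r^3 to the remainder.
  leading term r^2: no divisor's leading term divides it; move r^2 to the remainder.
  leading term r: no divisor's leading term divides it; move -5r to the remainder.
  leading term 1: no divisor's leading term divides it; move 4 to the remainder.
  remainder -pr + 11p + 10r^3 + r^2 - 5r + 4 ≠ 0; add k_4 = -pr + 11p + 10r^3 + r^2 - 5r + 4 to the basis.

The other S-polynomials (S(h_2,k_3), S(h_1,k_4), S(h_2,k_4), S(k_3,k_4)) all reduce to 0 modulo the current basis, so we have a Gröbner basis.
Inter-reduce: drop elements whose leading term is divisible by another's, tail-reduce, and make monic.
Reduced Gröbner basis: {pq + 4p + 10r^2 - 9r + 4, pr - 11p - 10r^3 - r^2 + 5r - 4, qr + q + 5r - 7}.

The two bases agree; hence the ideals are identical.
The same test decides containment: I ⊆ J iff every generator of I reduces to 0 modulo a Gröbner basis of J.

Yes, the ideals are equal.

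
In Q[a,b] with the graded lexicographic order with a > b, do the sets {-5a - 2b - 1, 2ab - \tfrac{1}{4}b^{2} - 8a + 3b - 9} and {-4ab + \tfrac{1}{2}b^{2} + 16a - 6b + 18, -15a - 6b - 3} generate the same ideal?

Yes, the ideals are equal.

For a fixed monomial order, each ideal has a unique reduced Gröbner basis; comparing bases decides equality.
Buchberger on the first generating set:
f_1 = -5a - 2b - 1, LT = a.
f_2 = 2ab - \tfrac{1}{4}b^{2} - 8a + 3b - 9, LT = ab.

S(f_1,f_2): lcm = ab. S = \tfrac{21}{40}b^{2} + 4a - \tfrac{13}{10}b + \tfrac{9}{2}.
  leading term b^{2}: no divisor's leading term divides it; move \tfrac{21}{40}b^{2} to the remainder.
  leading term a: subtract (-\tfrac{4}{5})·f_1 from 4a - \tfrac{13}{10}b + \tfrac{9}{2} → -\tfrac{29}{10}b + \tfrac{37}{10}
  leading term b: no divisor's leading term divides it; move -\tfrac{29}{10}b to the remainder.
  leading term 1: no divisor's leading term divides it; move \tfrac{37}{10} to the remainder.
  remainder \tfrac{21}{40}b^{2} - \tfrac{29}{10}b + \tfrac{37}{10} ≠ 0; add g_3 = \tfrac{21}{40}b^{2} - \tfrac{29}{10}b + \tfrac{37}{10} to the basis.

S(f_1,g_3): leading monomials are coprime, so the S-polynomial reduces to 0 (Buchberger's first criterion).
S(f_2,g_3): lcm = ab^{2}. S = -\tfrac{1}{8}b^{3} + \tfrac{32}{21}ab + \tfrac{3}{2}b^{2} - \tfrac{148}{21}a - \tfrac{9}{2}b.
  leading term b^{3}: subtract (-\tfrac{5}{21}b)·g_3 from -\tfrac{1}{8}b^{3} + \tfrac{32}{21}ab + \tfrac{3}{2}b^{2} - \tfrac{148}{21}a - \tfrac{9}{2}b → \tfrac{32}{21}ab + \tfrac{17}{21}b^{2} - \tfrac{148}{21}a - \tfrac{76}{21}b
  leading term ab: subtract (-\tfrac{32}{105}b)·f_1 from \tfrac{32}{21}ab + \tfrac{17}{21}b^{2} - \tfrac{148}{21}a - \tfrac{76}{21}b → \tfrac{1}{5}b^{2} - \tfrac{148}{21}a - \tfrac{412}{105}b
  leading term b^{2}: subtract (\tfrac{8}{21})·g_3 from \tfrac{1}{5}b^{2} - \tfrac{148}{21}a - \tfrac{412}{105}b → -\tfrac{148}{21}a - \tfrac{296}{105}b - \tfrac{148}{105}
  leading term a: subtract (\tfrac{148}{105})·f_1 from -\tfrac{148}{21}a - \tfrac{296}{105}b - \tfrac{148}{105} → 0
  remainder 0.

Every S-polynomial of the final basis reduces to 0, so we have a Gröbner basis.
Inter-reduce: drop elements whose leading term is divisible by another's, tail-reduce, and make monic.
Reduced Gröbner basis: {b^{2} - \tfrac{116}{21}b + \tfrac{148}{21}, a + \tfrac{2}{5}b + \tfrac{1}{5}}.

Buchberger on the second generating set:
h_1 = -4ab + \tfrac{1}{2}b^{2} + 16a - 6b + 18, LT = ab.
h_2 = -15a - 6b - 3, LT = a.

S(h_1,h_2): lcm = ab. S = -\tfrac{21}{40}b^{2} - 4a + \tfrac{13}{10}b - \tfrac{9}{2}.
  leading term b^{2}: no divisor's leading term divides it; move -\tfrac{21}{40}b^{2} to the remainder.
  leading term a: subtract (\tfrac{4}{15})·h_2 from -4a + \tfrac{13}{10}b - \tfrac{9}{2} → \tfrac{29}{10}b - \tfrac{37}{10}
  leading term b: no divisor's leading term divides it; move \tfrac{29}{10}b to the remainder.
  leading term 1: no divisor's leading term divides it; move -\tfrac{37}{10} to the remainder.
  remainder -\tfrac{21}{40}b^{2} + \tfrac{29}{10}b - \tfrac{37}{10} ≠ 0; add k_3 = -\tfrac{21}{40}b^{2} + \tfrac{29}{10}b - \tfrac{37}{10} to the basis.

S(h_1,k_3): lcm = ab^{2}. S = -\tfrac{1}{8}b^{3} + \tfrac{32}{21}ab + \tfrac{3}{2}b^{2} - \tfrac{148}{21}a - \tfrac{9}{2}b.
  leading term b^{3}: subtract (\tfrac{5}{21}b)·k_3 from -\tfrac{1}{8}b^{3} + \tfrac{32}{21}ab + \tfrac{3}{2}b^{2} - \tfrac{148}{21}a - \tfrac{9}{2}b → \tfrac{32}{21}ab + \tfrac{17}{21}b^{2} - \tfrac{148}{21}a - \tfrac{76}{21}b
  leading term ab: subtract (-\tfrac{8}{21})·h_1 from \tfrac{32}{21}ab + \tfrac{17}{21}b^{2} - \tfrac{148}{21}a - \tfrac{76}{21}b → b^{2} - \tfrac{20}{21}a - \tfrac{124}{21}b + \tfrac{48}{7}
  leading term b^{2}: subtract (-\tfrac{40}{21})·k_3 from b^{2} - \tfrac{20}{21}a - \tfrac{124}{21}b + \tfrac{48}{7} → -\tfrac{20}{21}a - \tfrac{8}{21}b - \tfrac{4}{21}
  leading term a: subtract (\tfrac{4}{63})·h_2 from -\tfrac{20}{21}a - \tfrac{8}{21}b - \tfrac{4}{21} → 0
  remainder 0.

S(h_2,k_3): leading monomials are coprime, so the S-polynomial reduces to 0 (Buchberger's first criterion).
Every S-polynomial of the final basis reduces to 0, so we have a Gröbner basis.
Inter-reduce: drop elements whose leading term is divisible by another's, tail-reduce, and make monic.
Reduced Gröbner basis: {b^{2} - \tfrac{116}{21}b + \tfrac{148}{21}, a + \tfrac{2}{5}b + \tfrac{1}{5}}.

Same reduced basis, so the two generating sets span the same ideal.
The choice of monomial ordering does not affect the verdict — as long as both bases are computed under the same ordering, their equality decides ideal equality.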